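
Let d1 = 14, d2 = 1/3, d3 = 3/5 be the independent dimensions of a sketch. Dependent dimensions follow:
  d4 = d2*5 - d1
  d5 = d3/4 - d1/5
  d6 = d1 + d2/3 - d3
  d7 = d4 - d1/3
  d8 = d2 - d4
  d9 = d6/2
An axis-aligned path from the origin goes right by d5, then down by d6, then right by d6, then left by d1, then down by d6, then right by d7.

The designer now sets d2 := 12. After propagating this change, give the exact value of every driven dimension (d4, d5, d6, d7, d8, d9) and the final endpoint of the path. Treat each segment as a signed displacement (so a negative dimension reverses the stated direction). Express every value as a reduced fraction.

d4 = 46
d5 = -53/20
d6 = 87/5
d7 = 124/3
d8 = -34
d9 = 87/10
endpoint = (505/12, -174/5)

Apply edit: d2 := 12
  d4 = d2*5 - d1 = 46
  d5 = d3/4 - d1/5 = -53/20
  d6 = d1 + d2/3 - d3 = 87/5
  d7 = d4 - d1/3 = 124/3
  d8 = d2 - d4 = -34
  d9 = d6/2 = 87/10
Walk from origin (0, 0):
  seg 1: right by d5 = -53/20 → (-53/20, 0)
  seg 2: down by d6 = 87/5 → (-53/20, -87/5)
  seg 3: right by d6 = 87/5 → (59/4, -87/5)
  seg 4: left by d1 = 14 → (3/4, -87/5)
  seg 5: down by d6 = 87/5 → (3/4, -174/5)
  seg 6: right by d7 = 124/3 → (505/12, -174/5)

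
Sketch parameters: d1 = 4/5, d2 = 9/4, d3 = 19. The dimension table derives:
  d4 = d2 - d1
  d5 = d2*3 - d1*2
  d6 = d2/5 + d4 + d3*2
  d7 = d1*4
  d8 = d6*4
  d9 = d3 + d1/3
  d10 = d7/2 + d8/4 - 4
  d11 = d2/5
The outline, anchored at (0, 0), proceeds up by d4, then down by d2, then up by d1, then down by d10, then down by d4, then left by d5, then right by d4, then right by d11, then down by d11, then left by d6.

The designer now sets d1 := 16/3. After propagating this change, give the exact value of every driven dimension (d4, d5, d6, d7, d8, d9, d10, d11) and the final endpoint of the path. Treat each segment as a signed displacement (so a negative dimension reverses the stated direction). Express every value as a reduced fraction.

Apply edit: d1 := 16/3
  d4 = d2 - d1 = -37/12
  d5 = d2*3 - d1*2 = -47/12
  d6 = d2/5 + d4 + d3*2 = 1061/30
  d7 = d1*4 = 64/3
  d8 = d6*4 = 2122/15
  d9 = d3 + d1/3 = 187/9
  d10 = d7/2 + d8/4 - 4 = 1261/30
  d11 = d2/5 = 9/20
Walk from origin (0, 0):
  seg 1: up by d4 = -37/12 → (0, -37/12)
  seg 2: down by d2 = 9/4 → (0, -16/3)
  seg 3: up by d1 = 16/3 → (0, 0)
  seg 4: down by d10 = 1261/30 → (0, -1261/30)
  seg 5: down by d4 = -37/12 → (0, -779/20)
  seg 6: left by d5 = -47/12 → (47/12, -779/20)
  seg 7: right by d4 = -37/12 → (5/6, -779/20)
  seg 8: right by d11 = 9/20 → (77/60, -779/20)
  seg 9: down by d11 = 9/20 → (77/60, -197/5)
  seg 10: left by d6 = 1061/30 → (-409/12, -197/5)

d4 = -37/12
d5 = -47/12
d6 = 1061/30
d7 = 64/3
d8 = 2122/15
d9 = 187/9
d10 = 1261/30
d11 = 9/20
endpoint = (-409/12, -197/5)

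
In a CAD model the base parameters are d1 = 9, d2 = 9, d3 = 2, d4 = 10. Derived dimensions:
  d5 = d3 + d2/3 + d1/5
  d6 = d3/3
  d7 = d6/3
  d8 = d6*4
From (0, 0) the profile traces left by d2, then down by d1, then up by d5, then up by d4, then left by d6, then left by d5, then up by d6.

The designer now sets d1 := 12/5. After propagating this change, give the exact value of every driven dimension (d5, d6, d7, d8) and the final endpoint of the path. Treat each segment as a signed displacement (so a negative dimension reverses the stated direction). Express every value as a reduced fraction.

d5 = 137/25
d6 = 2/3
d7 = 2/9
d8 = 8/3
endpoint = (-1136/75, 1031/75)

Apply edit: d1 := 12/5
  d5 = d3 + d2/3 + d1/5 = 137/25
  d6 = d3/3 = 2/3
  d7 = d6/3 = 2/9
  d8 = d6*4 = 8/3
Walk from origin (0, 0):
  seg 1: left by d2 = 9 → (-9, 0)
  seg 2: down by d1 = 12/5 → (-9, -12/5)
  seg 3: up by d5 = 137/25 → (-9, 77/25)
  seg 4: up by d4 = 10 → (-9, 327/25)
  seg 5: left by d6 = 2/3 → (-29/3, 327/25)
  seg 6: left by d5 = 137/25 → (-1136/75, 327/25)
  seg 7: up by d6 = 2/3 → (-1136/75, 1031/75)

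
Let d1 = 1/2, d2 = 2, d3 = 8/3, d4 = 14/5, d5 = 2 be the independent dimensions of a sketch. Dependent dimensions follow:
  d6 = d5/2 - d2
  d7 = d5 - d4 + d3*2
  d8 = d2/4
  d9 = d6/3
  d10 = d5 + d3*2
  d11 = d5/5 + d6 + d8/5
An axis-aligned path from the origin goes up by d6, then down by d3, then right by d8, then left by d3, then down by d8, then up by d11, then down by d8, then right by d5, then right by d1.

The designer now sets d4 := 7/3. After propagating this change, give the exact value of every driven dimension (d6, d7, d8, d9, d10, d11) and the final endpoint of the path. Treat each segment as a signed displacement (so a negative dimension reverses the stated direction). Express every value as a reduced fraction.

d6 = -1
d7 = 5
d8 = 1/2
d9 = -1/3
d10 = 22/3
d11 = -1/2
endpoint = (1/3, -31/6)

Apply edit: d4 := 7/3
  d6 = d5/2 - d2 = -1
  d7 = d5 - d4 + d3*2 = 5
  d8 = d2/4 = 1/2
  d9 = d6/3 = -1/3
  d10 = d5 + d3*2 = 22/3
  d11 = d5/5 + d6 + d8/5 = -1/2
Walk from origin (0, 0):
  seg 1: up by d6 = -1 → (0, -1)
  seg 2: down by d3 = 8/3 → (0, -11/3)
  seg 3: right by d8 = 1/2 → (1/2, -11/3)
  seg 4: left by d3 = 8/3 → (-13/6, -11/3)
  seg 5: down by d8 = 1/2 → (-13/6, -25/6)
  seg 6: up by d11 = -1/2 → (-13/6, -14/3)
  seg 7: down by d8 = 1/2 → (-13/6, -31/6)
  seg 8: right by d5 = 2 → (-1/6, -31/6)
  seg 9: right by d1 = 1/2 → (1/3, -31/6)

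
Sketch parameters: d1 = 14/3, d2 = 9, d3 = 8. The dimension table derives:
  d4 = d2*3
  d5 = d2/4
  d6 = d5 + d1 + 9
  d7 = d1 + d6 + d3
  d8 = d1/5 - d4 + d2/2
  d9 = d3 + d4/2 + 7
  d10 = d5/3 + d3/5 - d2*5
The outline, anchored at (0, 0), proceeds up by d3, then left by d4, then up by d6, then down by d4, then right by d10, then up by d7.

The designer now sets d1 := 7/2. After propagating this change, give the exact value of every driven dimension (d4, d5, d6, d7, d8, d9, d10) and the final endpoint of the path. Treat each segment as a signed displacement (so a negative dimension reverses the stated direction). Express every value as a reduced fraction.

d4 = 27
d5 = 9/4
d6 = 59/4
d7 = 105/4
d8 = -109/5
d9 = 57/2
d10 = -853/20
endpoint = (-1393/20, 22)

Apply edit: d1 := 7/2
  d4 = d2*3 = 27
  d5 = d2/4 = 9/4
  d6 = d5 + d1 + 9 = 59/4
  d7 = d1 + d6 + d3 = 105/4
  d8 = d1/5 - d4 + d2/2 = -109/5
  d9 = d3 + d4/2 + 7 = 57/2
  d10 = d5/3 + d3/5 - d2*5 = -853/20
Walk from origin (0, 0):
  seg 1: up by d3 = 8 → (0, 8)
  seg 2: left by d4 = 27 → (-27, 8)
  seg 3: up by d6 = 59/4 → (-27, 91/4)
  seg 4: down by d4 = 27 → (-27, -17/4)
  seg 5: right by d10 = -853/20 → (-1393/20, -17/4)
  seg 6: up by d7 = 105/4 → (-1393/20, 22)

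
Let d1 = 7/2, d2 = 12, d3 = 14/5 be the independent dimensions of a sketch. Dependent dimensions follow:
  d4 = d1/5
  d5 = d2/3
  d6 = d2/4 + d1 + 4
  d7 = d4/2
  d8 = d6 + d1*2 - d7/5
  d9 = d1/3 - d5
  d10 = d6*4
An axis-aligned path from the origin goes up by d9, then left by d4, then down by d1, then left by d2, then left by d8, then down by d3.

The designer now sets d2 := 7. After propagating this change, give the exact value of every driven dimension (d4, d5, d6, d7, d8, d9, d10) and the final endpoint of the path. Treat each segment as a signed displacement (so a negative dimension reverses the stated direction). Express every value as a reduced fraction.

Apply edit: d2 := 7
  d4 = d1/5 = 7/10
  d5 = d2/3 = 7/3
  d6 = d2/4 + d1 + 4 = 37/4
  d7 = d4/2 = 7/20
  d8 = d6 + d1*2 - d7/5 = 809/50
  d9 = d1/3 - d5 = -7/6
  d10 = d6*4 = 37
Walk from origin (0, 0):
  seg 1: up by d9 = -7/6 → (0, -7/6)
  seg 2: left by d4 = 7/10 → (-7/10, -7/6)
  seg 3: down by d1 = 7/2 → (-7/10, -14/3)
  seg 4: left by d2 = 7 → (-77/10, -14/3)
  seg 5: left by d8 = 809/50 → (-597/25, -14/3)
  seg 6: down by d3 = 14/5 → (-597/25, -112/15)

d4 = 7/10
d5 = 7/3
d6 = 37/4
d7 = 7/20
d8 = 809/50
d9 = -7/6
d10 = 37
endpoint = (-597/25, -112/15)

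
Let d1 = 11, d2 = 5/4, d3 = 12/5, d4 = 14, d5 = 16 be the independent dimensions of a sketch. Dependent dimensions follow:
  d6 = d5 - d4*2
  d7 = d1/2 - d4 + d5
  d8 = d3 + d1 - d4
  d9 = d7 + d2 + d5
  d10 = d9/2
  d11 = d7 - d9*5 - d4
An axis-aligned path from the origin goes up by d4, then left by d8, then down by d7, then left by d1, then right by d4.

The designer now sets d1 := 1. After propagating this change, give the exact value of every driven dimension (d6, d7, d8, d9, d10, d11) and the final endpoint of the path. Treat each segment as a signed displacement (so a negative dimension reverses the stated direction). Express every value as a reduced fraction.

Apply edit: d1 := 1
  d6 = d5 - d4*2 = -12
  d7 = d1/2 - d4 + d5 = 5/2
  d8 = d3 + d1 - d4 = -53/5
  d9 = d7 + d2 + d5 = 79/4
  d10 = d9/2 = 79/8
  d11 = d7 - d9*5 - d4 = -441/4
Walk from origin (0, 0):
  seg 1: up by d4 = 14 → (0, 14)
  seg 2: left by d8 = -53/5 → (53/5, 14)
  seg 3: down by d7 = 5/2 → (53/5, 23/2)
  seg 4: left by d1 = 1 → (48/5, 23/2)
  seg 5: right by d4 = 14 → (118/5, 23/2)

d6 = -12
d7 = 5/2
d8 = -53/5
d9 = 79/4
d10 = 79/8
d11 = -441/4
endpoint = (118/5, 23/2)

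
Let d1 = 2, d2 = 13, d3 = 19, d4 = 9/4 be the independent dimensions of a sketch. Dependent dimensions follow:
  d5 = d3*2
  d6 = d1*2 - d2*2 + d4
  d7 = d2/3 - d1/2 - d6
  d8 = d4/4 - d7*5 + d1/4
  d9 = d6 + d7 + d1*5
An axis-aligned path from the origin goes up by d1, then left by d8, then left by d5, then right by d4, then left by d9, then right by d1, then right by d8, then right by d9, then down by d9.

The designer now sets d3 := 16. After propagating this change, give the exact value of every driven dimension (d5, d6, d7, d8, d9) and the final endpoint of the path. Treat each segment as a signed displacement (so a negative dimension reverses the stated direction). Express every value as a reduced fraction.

Apply edit: d3 := 16
  d5 = d3*2 = 32
  d6 = d1*2 - d2*2 + d4 = -79/4
  d7 = d2/3 - d1/2 - d6 = 277/12
  d8 = d4/4 - d7*5 + d1/4 = -5489/48
  d9 = d6 + d7 + d1*5 = 40/3
Walk from origin (0, 0):
  seg 1: up by d1 = 2 → (0, 2)
  seg 2: left by d8 = -5489/48 → (5489/48, 2)
  seg 3: left by d5 = 32 → (3953/48, 2)
  seg 4: right by d4 = 9/4 → (4061/48, 2)
  seg 5: left by d9 = 40/3 → (3421/48, 2)
  seg 6: right by d1 = 2 → (3517/48, 2)
  seg 7: right by d8 = -5489/48 → (-493/12, 2)
  seg 8: right by d9 = 40/3 → (-111/4, 2)
  seg 9: down by d9 = 40/3 → (-111/4, -34/3)

d5 = 32
d6 = -79/4
d7 = 277/12
d8 = -5489/48
d9 = 40/3
endpoint = (-111/4, -34/3)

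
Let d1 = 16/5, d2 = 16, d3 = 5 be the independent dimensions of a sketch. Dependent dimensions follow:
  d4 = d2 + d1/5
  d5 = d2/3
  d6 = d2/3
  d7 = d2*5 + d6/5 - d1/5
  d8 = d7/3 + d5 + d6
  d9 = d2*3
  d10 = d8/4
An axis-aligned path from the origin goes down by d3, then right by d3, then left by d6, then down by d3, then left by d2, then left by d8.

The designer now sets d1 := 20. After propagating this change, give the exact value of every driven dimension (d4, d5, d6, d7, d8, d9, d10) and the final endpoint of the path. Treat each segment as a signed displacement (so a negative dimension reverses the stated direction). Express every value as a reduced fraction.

Apply edit: d1 := 20
  d4 = d2 + d1/5 = 20
  d5 = d2/3 = 16/3
  d6 = d2/3 = 16/3
  d7 = d2*5 + d6/5 - d1/5 = 1156/15
  d8 = d7/3 + d5 + d6 = 1636/45
  d9 = d2*3 = 48
  d10 = d8/4 = 409/45
Walk from origin (0, 0):
  seg 1: down by d3 = 5 → (0, -5)
  seg 2: right by d3 = 5 → (5, -5)
  seg 3: left by d6 = 16/3 → (-1/3, -5)
  seg 4: down by d3 = 5 → (-1/3, -10)
  seg 5: left by d2 = 16 → (-49/3, -10)
  seg 6: left by d8 = 1636/45 → (-2371/45, -10)

d4 = 20
d5 = 16/3
d6 = 16/3
d7 = 1156/15
d8 = 1636/45
d9 = 48
d10 = 409/45
endpoint = (-2371/45, -10)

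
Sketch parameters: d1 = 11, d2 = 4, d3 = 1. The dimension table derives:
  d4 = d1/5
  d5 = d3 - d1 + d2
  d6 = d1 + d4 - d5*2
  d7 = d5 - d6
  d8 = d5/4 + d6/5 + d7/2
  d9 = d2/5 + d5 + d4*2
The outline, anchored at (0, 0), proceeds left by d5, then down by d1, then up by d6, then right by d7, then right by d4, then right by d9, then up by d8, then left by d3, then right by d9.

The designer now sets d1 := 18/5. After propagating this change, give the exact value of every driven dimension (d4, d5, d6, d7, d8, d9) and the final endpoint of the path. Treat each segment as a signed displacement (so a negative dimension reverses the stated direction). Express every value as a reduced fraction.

d4 = 18/25
d5 = 7/5
d6 = 38/25
d7 = -3/25
d8 = 297/500
d9 = 91/25
endpoint = (137/25, -743/500)

Apply edit: d1 := 18/5
  d4 = d1/5 = 18/25
  d5 = d3 - d1 + d2 = 7/5
  d6 = d1 + d4 - d5*2 = 38/25
  d7 = d5 - d6 = -3/25
  d8 = d5/4 + d6/5 + d7/2 = 297/500
  d9 = d2/5 + d5 + d4*2 = 91/25
Walk from origin (0, 0):
  seg 1: left by d5 = 7/5 → (-7/5, 0)
  seg 2: down by d1 = 18/5 → (-7/5, -18/5)
  seg 3: up by d6 = 38/25 → (-7/5, -52/25)
  seg 4: right by d7 = -3/25 → (-38/25, -52/25)
  seg 5: right by d4 = 18/25 → (-4/5, -52/25)
  seg 6: right by d9 = 91/25 → (71/25, -52/25)
  seg 7: up by d8 = 297/500 → (71/25, -743/500)
  seg 8: left by d3 = 1 → (46/25, -743/500)
  seg 9: right by d9 = 91/25 → (137/25, -743/500)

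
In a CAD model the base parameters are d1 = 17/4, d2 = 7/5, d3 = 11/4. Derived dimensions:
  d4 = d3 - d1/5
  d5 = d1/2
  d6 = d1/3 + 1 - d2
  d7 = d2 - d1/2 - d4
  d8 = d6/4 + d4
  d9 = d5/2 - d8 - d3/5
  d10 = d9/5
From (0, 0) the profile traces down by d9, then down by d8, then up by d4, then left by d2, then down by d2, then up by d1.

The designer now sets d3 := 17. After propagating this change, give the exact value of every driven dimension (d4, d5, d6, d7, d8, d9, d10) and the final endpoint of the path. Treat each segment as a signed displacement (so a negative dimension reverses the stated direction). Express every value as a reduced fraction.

Apply edit: d3 := 17
  d4 = d3 - d1/5 = 323/20
  d5 = d1/2 = 17/8
  d6 = d1/3 + 1 - d2 = 61/60
  d7 = d2 - d1/2 - d4 = -135/8
  d8 = d6/4 + d4 = 3937/240
  d9 = d5/2 - d8 - d3/5 = -2249/120
  d10 = d9/5 = -2249/600
Walk from origin (0, 0):
  seg 1: down by d9 = -2249/120 → (0, 2249/120)
  seg 2: down by d8 = 3937/240 → (0, 187/80)
  seg 3: up by d4 = 323/20 → (0, 1479/80)
  seg 4: left by d2 = 7/5 → (-7/5, 1479/80)
  seg 5: down by d2 = 7/5 → (-7/5, 1367/80)
  seg 6: up by d1 = 17/4 → (-7/5, 1707/80)

d4 = 323/20
d5 = 17/8
d6 = 61/60
d7 = -135/8
d8 = 3937/240
d9 = -2249/120
d10 = -2249/600
endpoint = (-7/5, 1707/80)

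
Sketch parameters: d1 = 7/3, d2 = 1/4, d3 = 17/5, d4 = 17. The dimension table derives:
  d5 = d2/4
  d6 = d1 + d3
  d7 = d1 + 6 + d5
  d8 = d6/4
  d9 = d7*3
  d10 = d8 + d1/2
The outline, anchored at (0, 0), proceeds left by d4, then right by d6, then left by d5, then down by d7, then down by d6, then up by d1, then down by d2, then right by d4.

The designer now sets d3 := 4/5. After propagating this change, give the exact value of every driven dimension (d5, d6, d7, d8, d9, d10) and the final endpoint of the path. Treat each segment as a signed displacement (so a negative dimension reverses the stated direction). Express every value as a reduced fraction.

Apply edit: d3 := 4/5
  d5 = d2/4 = 1/16
  d6 = d1 + d3 = 47/15
  d7 = d1 + 6 + d5 = 403/48
  d8 = d6/4 = 47/60
  d9 = d7*3 = 403/16
  d10 = d8 + d1/2 = 39/20
Walk from origin (0, 0):
  seg 1: left by d4 = 17 → (-17, 0)
  seg 2: right by d6 = 47/15 → (-208/15, 0)
  seg 3: left by d5 = 1/16 → (-3343/240, 0)
  seg 4: down by d7 = 403/48 → (-3343/240, -403/48)
  seg 5: down by d6 = 47/15 → (-3343/240, -2767/240)
  seg 6: up by d1 = 7/3 → (-3343/240, -2207/240)
  seg 7: down by d2 = 1/4 → (-3343/240, -2267/240)
  seg 8: right by d4 = 17 → (737/240, -2267/240)

d5 = 1/16
d6 = 47/15
d7 = 403/48
d8 = 47/60
d9 = 403/16
d10 = 39/20
endpoint = (737/240, -2267/240)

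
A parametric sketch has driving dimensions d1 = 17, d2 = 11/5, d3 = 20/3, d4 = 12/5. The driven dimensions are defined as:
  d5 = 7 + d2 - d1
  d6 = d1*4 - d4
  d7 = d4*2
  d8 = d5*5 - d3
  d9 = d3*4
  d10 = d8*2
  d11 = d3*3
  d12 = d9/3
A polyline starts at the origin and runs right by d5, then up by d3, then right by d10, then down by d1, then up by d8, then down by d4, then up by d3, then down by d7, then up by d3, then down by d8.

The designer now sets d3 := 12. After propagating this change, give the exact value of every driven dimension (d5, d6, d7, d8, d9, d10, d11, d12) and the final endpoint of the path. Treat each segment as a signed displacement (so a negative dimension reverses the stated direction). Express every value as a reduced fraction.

d5 = -39/5
d6 = 328/5
d7 = 24/5
d8 = -51
d9 = 48
d10 = -102
d11 = 36
d12 = 16
endpoint = (-549/5, 59/5)

Apply edit: d3 := 12
  d5 = 7 + d2 - d1 = -39/5
  d6 = d1*4 - d4 = 328/5
  d7 = d4*2 = 24/5
  d8 = d5*5 - d3 = -51
  d9 = d3*4 = 48
  d10 = d8*2 = -102
  d11 = d3*3 = 36
  d12 = d9/3 = 16
Walk from origin (0, 0):
  seg 1: right by d5 = -39/5 → (-39/5, 0)
  seg 2: up by d3 = 12 → (-39/5, 12)
  seg 3: right by d10 = -102 → (-549/5, 12)
  seg 4: down by d1 = 17 → (-549/5, -5)
  seg 5: up by d8 = -51 → (-549/5, -56)
  seg 6: down by d4 = 12/5 → (-549/5, -292/5)
  seg 7: up by d3 = 12 → (-549/5, -232/5)
  seg 8: down by d7 = 24/5 → (-549/5, -256/5)
  seg 9: up by d3 = 12 → (-549/5, -196/5)
  seg 10: down by d8 = -51 → (-549/5, 59/5)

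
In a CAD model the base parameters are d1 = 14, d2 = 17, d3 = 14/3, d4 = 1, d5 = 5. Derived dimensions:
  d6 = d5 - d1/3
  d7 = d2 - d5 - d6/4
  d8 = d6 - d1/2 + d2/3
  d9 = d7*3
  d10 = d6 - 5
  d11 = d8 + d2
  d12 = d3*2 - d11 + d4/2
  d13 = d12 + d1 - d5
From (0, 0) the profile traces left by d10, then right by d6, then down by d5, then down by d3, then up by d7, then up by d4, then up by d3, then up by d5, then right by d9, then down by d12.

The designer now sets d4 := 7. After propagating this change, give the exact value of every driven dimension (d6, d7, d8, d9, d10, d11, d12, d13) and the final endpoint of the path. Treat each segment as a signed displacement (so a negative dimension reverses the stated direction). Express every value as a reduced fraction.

d6 = 1/3
d7 = 143/12
d8 = -1
d9 = 143/4
d10 = -14/3
d11 = 16
d12 = -19/6
d13 = 35/6
endpoint = (163/4, 265/12)

Apply edit: d4 := 7
  d6 = d5 - d1/3 = 1/3
  d7 = d2 - d5 - d6/4 = 143/12
  d8 = d6 - d1/2 + d2/3 = -1
  d9 = d7*3 = 143/4
  d10 = d6 - 5 = -14/3
  d11 = d8 + d2 = 16
  d12 = d3*2 - d11 + d4/2 = -19/6
  d13 = d12 + d1 - d5 = 35/6
Walk from origin (0, 0):
  seg 1: left by d10 = -14/3 → (14/3, 0)
  seg 2: right by d6 = 1/3 → (5, 0)
  seg 3: down by d5 = 5 → (5, -5)
  seg 4: down by d3 = 14/3 → (5, -29/3)
  seg 5: up by d7 = 143/12 → (5, 9/4)
  seg 6: up by d4 = 7 → (5, 37/4)
  seg 7: up by d3 = 14/3 → (5, 167/12)
  seg 8: up by d5 = 5 → (5, 227/12)
  seg 9: right by d9 = 143/4 → (163/4, 227/12)
  seg 10: down by d12 = -19/6 → (163/4, 265/12)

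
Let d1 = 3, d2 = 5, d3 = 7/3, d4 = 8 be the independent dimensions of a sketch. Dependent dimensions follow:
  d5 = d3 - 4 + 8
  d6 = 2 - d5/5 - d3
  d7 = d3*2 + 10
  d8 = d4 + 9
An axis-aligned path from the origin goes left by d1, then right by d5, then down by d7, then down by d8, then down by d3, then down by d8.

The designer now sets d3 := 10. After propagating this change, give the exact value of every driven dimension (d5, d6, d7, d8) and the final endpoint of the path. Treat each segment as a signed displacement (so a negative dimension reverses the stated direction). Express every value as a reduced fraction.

Apply edit: d3 := 10
  d5 = d3 - 4 + 8 = 14
  d6 = 2 - d5/5 - d3 = -54/5
  d7 = d3*2 + 10 = 30
  d8 = d4 + 9 = 17
Walk from origin (0, 0):
  seg 1: left by d1 = 3 → (-3, 0)
  seg 2: right by d5 = 14 → (11, 0)
  seg 3: down by d7 = 30 → (11, -30)
  seg 4: down by d8 = 17 → (11, -47)
  seg 5: down by d3 = 10 → (11, -57)
  seg 6: down by d8 = 17 → (11, -74)

d5 = 14
d6 = -54/5
d7 = 30
d8 = 17
endpoint = (11, -74)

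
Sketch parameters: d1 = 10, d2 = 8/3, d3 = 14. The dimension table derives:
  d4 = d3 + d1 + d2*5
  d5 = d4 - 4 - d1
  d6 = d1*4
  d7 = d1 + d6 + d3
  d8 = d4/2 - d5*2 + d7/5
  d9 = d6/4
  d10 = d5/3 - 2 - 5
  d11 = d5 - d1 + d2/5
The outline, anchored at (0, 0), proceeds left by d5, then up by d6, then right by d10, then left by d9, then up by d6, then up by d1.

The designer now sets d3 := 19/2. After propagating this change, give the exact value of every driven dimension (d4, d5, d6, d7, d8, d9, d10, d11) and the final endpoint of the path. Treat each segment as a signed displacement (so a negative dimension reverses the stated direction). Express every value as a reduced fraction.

d4 = 197/6
d5 = 113/6
d6 = 40
d7 = 119/2
d8 = -187/20
d9 = 10
d10 = -13/18
d11 = 281/30
endpoint = (-266/9, 90)

Apply edit: d3 := 19/2
  d4 = d3 + d1 + d2*5 = 197/6
  d5 = d4 - 4 - d1 = 113/6
  d6 = d1*4 = 40
  d7 = d1 + d6 + d3 = 119/2
  d8 = d4/2 - d5*2 + d7/5 = -187/20
  d9 = d6/4 = 10
  d10 = d5/3 - 2 - 5 = -13/18
  d11 = d5 - d1 + d2/5 = 281/30
Walk from origin (0, 0):
  seg 1: left by d5 = 113/6 → (-113/6, 0)
  seg 2: up by d6 = 40 → (-113/6, 40)
  seg 3: right by d10 = -13/18 → (-176/9, 40)
  seg 4: left by d9 = 10 → (-266/9, 40)
  seg 5: up by d6 = 40 → (-266/9, 80)
  seg 6: up by d1 = 10 → (-266/9, 90)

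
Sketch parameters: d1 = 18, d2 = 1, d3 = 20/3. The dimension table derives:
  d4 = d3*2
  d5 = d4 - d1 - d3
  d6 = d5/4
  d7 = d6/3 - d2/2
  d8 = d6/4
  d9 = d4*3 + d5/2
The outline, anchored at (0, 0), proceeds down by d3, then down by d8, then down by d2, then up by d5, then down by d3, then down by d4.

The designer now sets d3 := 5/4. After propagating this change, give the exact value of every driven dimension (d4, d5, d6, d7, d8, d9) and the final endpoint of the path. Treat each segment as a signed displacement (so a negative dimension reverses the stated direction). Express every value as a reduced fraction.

Apply edit: d3 := 5/4
  d4 = d3*2 = 5/2
  d5 = d4 - d1 - d3 = -67/4
  d6 = d5/4 = -67/16
  d7 = d6/3 - d2/2 = -91/48
  d8 = d6/4 = -67/64
  d9 = d4*3 + d5/2 = -7/8
Walk from origin (0, 0):
  seg 1: down by d3 = 5/4 → (0, -5/4)
  seg 2: down by d8 = -67/64 → (0, -13/64)
  seg 3: down by d2 = 1 → (0, -77/64)
  seg 4: up by d5 = -67/4 → (0, -1149/64)
  seg 5: down by d3 = 5/4 → (0, -1229/64)
  seg 6: down by d4 = 5/2 → (0, -1389/64)

d4 = 5/2
d5 = -67/4
d6 = -67/16
d7 = -91/48
d8 = -67/64
d9 = -7/8
endpoint = (0, -1389/64)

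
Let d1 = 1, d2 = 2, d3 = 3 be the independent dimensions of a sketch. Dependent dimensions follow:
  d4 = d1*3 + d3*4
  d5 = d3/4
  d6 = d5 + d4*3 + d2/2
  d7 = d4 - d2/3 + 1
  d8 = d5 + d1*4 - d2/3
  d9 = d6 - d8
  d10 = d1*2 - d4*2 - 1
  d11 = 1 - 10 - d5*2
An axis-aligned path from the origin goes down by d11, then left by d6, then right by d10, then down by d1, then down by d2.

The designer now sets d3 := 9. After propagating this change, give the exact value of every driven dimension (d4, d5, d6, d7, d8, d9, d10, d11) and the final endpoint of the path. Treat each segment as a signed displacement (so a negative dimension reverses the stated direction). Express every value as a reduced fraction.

Apply edit: d3 := 9
  d4 = d1*3 + d3*4 = 39
  d5 = d3/4 = 9/4
  d6 = d5 + d4*3 + d2/2 = 481/4
  d7 = d4 - d2/3 + 1 = 118/3
  d8 = d5 + d1*4 - d2/3 = 67/12
  d9 = d6 - d8 = 344/3
  d10 = d1*2 - d4*2 - 1 = -77
  d11 = 1 - 10 - d5*2 = -27/2
Walk from origin (0, 0):
  seg 1: down by d11 = -27/2 → (0, 27/2)
  seg 2: left by d6 = 481/4 → (-481/4, 27/2)
  seg 3: right by d10 = -77 → (-789/4, 27/2)
  seg 4: down by d1 = 1 → (-789/4, 25/2)
  seg 5: down by d2 = 2 → (-789/4, 21/2)

d4 = 39
d5 = 9/4
d6 = 481/4
d7 = 118/3
d8 = 67/12
d9 = 344/3
d10 = -77
d11 = -27/2
endpoint = (-789/4, 21/2)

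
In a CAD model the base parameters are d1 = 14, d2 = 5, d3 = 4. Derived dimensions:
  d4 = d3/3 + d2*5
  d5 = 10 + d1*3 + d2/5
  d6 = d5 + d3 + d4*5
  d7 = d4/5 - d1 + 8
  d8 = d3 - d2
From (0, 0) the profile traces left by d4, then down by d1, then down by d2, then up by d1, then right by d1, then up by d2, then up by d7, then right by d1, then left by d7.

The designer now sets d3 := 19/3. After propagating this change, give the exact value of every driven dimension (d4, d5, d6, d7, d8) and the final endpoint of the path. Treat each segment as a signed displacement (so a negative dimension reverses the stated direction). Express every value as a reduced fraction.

d4 = 244/9
d5 = 53
d6 = 1754/9
d7 = -26/45
d8 = 4/3
endpoint = (22/15, -26/45)

Apply edit: d3 := 19/3
  d4 = d3/3 + d2*5 = 244/9
  d5 = 10 + d1*3 + d2/5 = 53
  d6 = d5 + d3 + d4*5 = 1754/9
  d7 = d4/5 - d1 + 8 = -26/45
  d8 = d3 - d2 = 4/3
Walk from origin (0, 0):
  seg 1: left by d4 = 244/9 → (-244/9, 0)
  seg 2: down by d1 = 14 → (-244/9, -14)
  seg 3: down by d2 = 5 → (-244/9, -19)
  seg 4: up by d1 = 14 → (-244/9, -5)
  seg 5: right by d1 = 14 → (-118/9, -5)
  seg 6: up by d2 = 5 → (-118/9, 0)
  seg 7: up by d7 = -26/45 → (-118/9, -26/45)
  seg 8: right by d1 = 14 → (8/9, -26/45)
  seg 9: left by d7 = -26/45 → (22/15, -26/45)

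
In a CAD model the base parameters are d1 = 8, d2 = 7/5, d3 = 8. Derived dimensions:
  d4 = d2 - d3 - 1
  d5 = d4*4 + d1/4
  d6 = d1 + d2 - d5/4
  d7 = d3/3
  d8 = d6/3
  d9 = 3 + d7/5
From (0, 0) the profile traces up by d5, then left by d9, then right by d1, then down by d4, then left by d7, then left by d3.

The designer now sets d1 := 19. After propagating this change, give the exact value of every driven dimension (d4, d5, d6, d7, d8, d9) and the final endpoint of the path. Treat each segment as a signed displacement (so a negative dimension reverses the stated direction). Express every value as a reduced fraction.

Apply edit: d1 := 19
  d4 = d2 - d3 - 1 = -38/5
  d5 = d4*4 + d1/4 = -513/20
  d6 = d1 + d2 - d5/4 = 429/16
  d7 = d3/3 = 8/3
  d8 = d6/3 = 143/16
  d9 = 3 + d7/5 = 53/15
Walk from origin (0, 0):
  seg 1: up by d5 = -513/20 → (0, -513/20)
  seg 2: left by d9 = 53/15 → (-53/15, -513/20)
  seg 3: right by d1 = 19 → (232/15, -513/20)
  seg 4: down by d4 = -38/5 → (232/15, -361/20)
  seg 5: left by d7 = 8/3 → (64/5, -361/20)
  seg 6: left by d3 = 8 → (24/5, -361/20)

d4 = -38/5
d5 = -513/20
d6 = 429/16
d7 = 8/3
d8 = 143/16
d9 = 53/15
endpoint = (24/5, -361/20)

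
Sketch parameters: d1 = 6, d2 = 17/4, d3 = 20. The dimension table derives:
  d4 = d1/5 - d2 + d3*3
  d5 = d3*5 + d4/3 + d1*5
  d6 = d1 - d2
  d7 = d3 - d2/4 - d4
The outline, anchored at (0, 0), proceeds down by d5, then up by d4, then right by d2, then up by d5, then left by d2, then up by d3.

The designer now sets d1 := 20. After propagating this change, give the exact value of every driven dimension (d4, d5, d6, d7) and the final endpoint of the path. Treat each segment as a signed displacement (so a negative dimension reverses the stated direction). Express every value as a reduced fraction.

d4 = 239/4
d5 = 2639/12
d6 = 63/4
d7 = -653/16
endpoint = (0, 319/4)

Apply edit: d1 := 20
  d4 = d1/5 - d2 + d3*3 = 239/4
  d5 = d3*5 + d4/3 + d1*5 = 2639/12
  d6 = d1 - d2 = 63/4
  d7 = d3 - d2/4 - d4 = -653/16
Walk from origin (0, 0):
  seg 1: down by d5 = 2639/12 → (0, -2639/12)
  seg 2: up by d4 = 239/4 → (0, -961/6)
  seg 3: right by d2 = 17/4 → (17/4, -961/6)
  seg 4: up by d5 = 2639/12 → (17/4, 239/4)
  seg 5: left by d2 = 17/4 → (0, 239/4)
  seg 6: up by d3 = 20 → (0, 319/4)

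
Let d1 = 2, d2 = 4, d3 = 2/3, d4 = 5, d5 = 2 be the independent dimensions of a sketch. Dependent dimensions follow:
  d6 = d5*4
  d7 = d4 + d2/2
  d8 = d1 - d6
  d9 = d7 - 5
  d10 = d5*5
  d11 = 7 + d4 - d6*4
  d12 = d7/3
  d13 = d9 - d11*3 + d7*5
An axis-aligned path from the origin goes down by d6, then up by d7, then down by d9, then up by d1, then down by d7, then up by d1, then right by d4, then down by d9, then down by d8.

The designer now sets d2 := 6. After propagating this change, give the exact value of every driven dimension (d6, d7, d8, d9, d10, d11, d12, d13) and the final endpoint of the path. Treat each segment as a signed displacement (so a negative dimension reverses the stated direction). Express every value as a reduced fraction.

Apply edit: d2 := 6
  d6 = d5*4 = 8
  d7 = d4 + d2/2 = 8
  d8 = d1 - d6 = -6
  d9 = d7 - 5 = 3
  d10 = d5*5 = 10
  d11 = 7 + d4 - d6*4 = -20
  d12 = d7/3 = 8/3
  d13 = d9 - d11*3 + d7*5 = 103
Walk from origin (0, 0):
  seg 1: down by d6 = 8 → (0, -8)
  seg 2: up by d7 = 8 → (0, 0)
  seg 3: down by d9 = 3 → (0, -3)
  seg 4: up by d1 = 2 → (0, -1)
  seg 5: down by d7 = 8 → (0, -9)
  seg 6: up by d1 = 2 → (0, -7)
  seg 7: right by d4 = 5 → (5, -7)
  seg 8: down by d9 = 3 → (5, -10)
  seg 9: down by d8 = -6 → (5, -4)

d6 = 8
d7 = 8
d8 = -6
d9 = 3
d10 = 10
d11 = -20
d12 = 8/3
d13 = 103
endpoint = (5, -4)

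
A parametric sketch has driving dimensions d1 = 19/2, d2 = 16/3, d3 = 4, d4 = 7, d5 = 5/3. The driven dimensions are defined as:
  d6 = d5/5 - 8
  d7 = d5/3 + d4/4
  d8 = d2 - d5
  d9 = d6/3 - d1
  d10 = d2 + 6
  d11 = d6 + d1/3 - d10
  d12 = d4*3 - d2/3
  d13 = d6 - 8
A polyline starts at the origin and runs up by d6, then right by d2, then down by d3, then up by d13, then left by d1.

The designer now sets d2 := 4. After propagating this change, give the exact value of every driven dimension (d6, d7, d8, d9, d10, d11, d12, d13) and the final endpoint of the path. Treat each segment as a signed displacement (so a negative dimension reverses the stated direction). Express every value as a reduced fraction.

Apply edit: d2 := 4
  d6 = d5/5 - 8 = -23/3
  d7 = d5/3 + d4/4 = 83/36
  d8 = d2 - d5 = 7/3
  d9 = d6/3 - d1 = -217/18
  d10 = d2 + 6 = 10
  d11 = d6 + d1/3 - d10 = -29/2
  d12 = d4*3 - d2/3 = 59/3
  d13 = d6 - 8 = -47/3
Walk from origin (0, 0):
  seg 1: up by d6 = -23/3 → (0, -23/3)
  seg 2: right by d2 = 4 → (4, -23/3)
  seg 3: down by d3 = 4 → (4, -35/3)
  seg 4: up by d13 = -47/3 → (4, -82/3)
  seg 5: left by d1 = 19/2 → (-11/2, -82/3)

d6 = -23/3
d7 = 83/36
d8 = 7/3
d9 = -217/18
d10 = 10
d11 = -29/2
d12 = 59/3
d13 = -47/3
endpoint = (-11/2, -82/3)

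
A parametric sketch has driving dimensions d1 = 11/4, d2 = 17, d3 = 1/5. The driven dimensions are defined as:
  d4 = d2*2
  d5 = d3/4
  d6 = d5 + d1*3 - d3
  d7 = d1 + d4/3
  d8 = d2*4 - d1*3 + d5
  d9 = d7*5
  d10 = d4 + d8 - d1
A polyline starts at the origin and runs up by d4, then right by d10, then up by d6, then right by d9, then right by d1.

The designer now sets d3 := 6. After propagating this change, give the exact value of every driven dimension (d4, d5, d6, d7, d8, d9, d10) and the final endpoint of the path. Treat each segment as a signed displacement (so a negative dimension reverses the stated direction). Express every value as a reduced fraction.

Apply edit: d3 := 6
  d4 = d2*2 = 34
  d5 = d3/4 = 3/2
  d6 = d5 + d1*3 - d3 = 15/4
  d7 = d1 + d4/3 = 169/12
  d8 = d2*4 - d1*3 + d5 = 245/4
  d9 = d7*5 = 845/12
  d10 = d4 + d8 - d1 = 185/2
Walk from origin (0, 0):
  seg 1: up by d4 = 34 → (0, 34)
  seg 2: right by d10 = 185/2 → (185/2, 34)
  seg 3: up by d6 = 15/4 → (185/2, 151/4)
  seg 4: right by d9 = 845/12 → (1955/12, 151/4)
  seg 5: right by d1 = 11/4 → (497/3, 151/4)

d4 = 34
d5 = 3/2
d6 = 15/4
d7 = 169/12
d8 = 245/4
d9 = 845/12
d10 = 185/2
endpoint = (497/3, 151/4)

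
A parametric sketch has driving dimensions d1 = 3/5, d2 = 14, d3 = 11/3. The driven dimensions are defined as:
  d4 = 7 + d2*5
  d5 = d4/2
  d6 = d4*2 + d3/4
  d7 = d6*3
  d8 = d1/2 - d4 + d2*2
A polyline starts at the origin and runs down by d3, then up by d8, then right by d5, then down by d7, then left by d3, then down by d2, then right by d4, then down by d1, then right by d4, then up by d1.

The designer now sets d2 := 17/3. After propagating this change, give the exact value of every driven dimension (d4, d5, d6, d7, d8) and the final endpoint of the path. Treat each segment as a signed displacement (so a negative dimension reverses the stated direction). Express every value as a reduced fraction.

Apply edit: d2 := 17/3
  d4 = 7 + d2*5 = 106/3
  d5 = d4/2 = 53/3
  d6 = d4*2 + d3/4 = 859/12
  d7 = d6*3 = 859/4
  d8 = d1/2 - d4 + d2*2 = -237/10
Walk from origin (0, 0):
  seg 1: down by d3 = 11/3 → (0, -11/3)
  seg 2: up by d8 = -237/10 → (0, -821/30)
  seg 3: right by d5 = 53/3 → (53/3, -821/30)
  seg 4: down by d7 = 859/4 → (53/3, -14527/60)
  seg 5: left by d3 = 11/3 → (14, -14527/60)
  seg 6: down by d2 = 17/3 → (14, -14867/60)
  seg 7: right by d4 = 106/3 → (148/3, -14867/60)
  seg 8: down by d1 = 3/5 → (148/3, -14903/60)
  seg 9: right by d4 = 106/3 → (254/3, -14903/60)
  seg 10: up by d1 = 3/5 → (254/3, -14867/60)

d4 = 106/3
d5 = 53/3
d6 = 859/12
d7 = 859/4
d8 = -237/10
endpoint = (254/3, -14867/60)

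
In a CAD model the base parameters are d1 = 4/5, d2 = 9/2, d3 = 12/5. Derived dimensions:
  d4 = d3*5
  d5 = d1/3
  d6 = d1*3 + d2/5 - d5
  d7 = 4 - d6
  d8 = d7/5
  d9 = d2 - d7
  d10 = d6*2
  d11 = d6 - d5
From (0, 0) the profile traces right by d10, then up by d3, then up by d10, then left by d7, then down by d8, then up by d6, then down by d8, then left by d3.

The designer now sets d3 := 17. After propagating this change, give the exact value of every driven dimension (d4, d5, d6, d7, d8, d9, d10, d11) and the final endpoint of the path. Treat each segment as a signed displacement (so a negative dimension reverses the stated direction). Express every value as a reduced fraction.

d4 = 85
d5 = 4/15
d6 = 91/30
d7 = 29/30
d8 = 29/150
d9 = 53/15
d10 = 91/15
d11 = 83/30
endpoint = (-119/10, 3857/150)

Apply edit: d3 := 17
  d4 = d3*5 = 85
  d5 = d1/3 = 4/15
  d6 = d1*3 + d2/5 - d5 = 91/30
  d7 = 4 - d6 = 29/30
  d8 = d7/5 = 29/150
  d9 = d2 - d7 = 53/15
  d10 = d6*2 = 91/15
  d11 = d6 - d5 = 83/30
Walk from origin (0, 0):
  seg 1: right by d10 = 91/15 → (91/15, 0)
  seg 2: up by d3 = 17 → (91/15, 17)
  seg 3: up by d10 = 91/15 → (91/15, 346/15)
  seg 4: left by d7 = 29/30 → (51/10, 346/15)
  seg 5: down by d8 = 29/150 → (51/10, 3431/150)
  seg 6: up by d6 = 91/30 → (51/10, 1943/75)
  seg 7: down by d8 = 29/150 → (51/10, 3857/150)
  seg 8: left by d3 = 17 → (-119/10, 3857/150)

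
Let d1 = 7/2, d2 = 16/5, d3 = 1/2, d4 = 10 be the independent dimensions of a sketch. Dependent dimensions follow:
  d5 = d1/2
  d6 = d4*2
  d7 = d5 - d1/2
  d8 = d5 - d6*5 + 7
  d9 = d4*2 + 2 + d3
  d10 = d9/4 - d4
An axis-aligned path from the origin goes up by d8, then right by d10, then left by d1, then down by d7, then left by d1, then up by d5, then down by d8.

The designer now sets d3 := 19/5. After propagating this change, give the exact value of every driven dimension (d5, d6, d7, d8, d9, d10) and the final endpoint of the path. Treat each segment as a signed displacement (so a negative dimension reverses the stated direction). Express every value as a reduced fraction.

Apply edit: d3 := 19/5
  d5 = d1/2 = 7/4
  d6 = d4*2 = 20
  d7 = d5 - d1/2 = 0
  d8 = d5 - d6*5 + 7 = -365/4
  d9 = d4*2 + 2 + d3 = 129/5
  d10 = d9/4 - d4 = -71/20
Walk from origin (0, 0):
  seg 1: up by d8 = -365/4 → (0, -365/4)
  seg 2: right by d10 = -71/20 → (-71/20, -365/4)
  seg 3: left by d1 = 7/2 → (-141/20, -365/4)
  seg 4: down by d7 = 0 → (-141/20, -365/4)
  seg 5: left by d1 = 7/2 → (-211/20, -365/4)
  seg 6: up by d5 = 7/4 → (-211/20, -179/2)
  seg 7: down by d8 = -365/4 → (-211/20, 7/4)

d5 = 7/4
d6 = 20
d7 = 0
d8 = -365/4
d9 = 129/5
d10 = -71/20
endpoint = (-211/20, 7/4)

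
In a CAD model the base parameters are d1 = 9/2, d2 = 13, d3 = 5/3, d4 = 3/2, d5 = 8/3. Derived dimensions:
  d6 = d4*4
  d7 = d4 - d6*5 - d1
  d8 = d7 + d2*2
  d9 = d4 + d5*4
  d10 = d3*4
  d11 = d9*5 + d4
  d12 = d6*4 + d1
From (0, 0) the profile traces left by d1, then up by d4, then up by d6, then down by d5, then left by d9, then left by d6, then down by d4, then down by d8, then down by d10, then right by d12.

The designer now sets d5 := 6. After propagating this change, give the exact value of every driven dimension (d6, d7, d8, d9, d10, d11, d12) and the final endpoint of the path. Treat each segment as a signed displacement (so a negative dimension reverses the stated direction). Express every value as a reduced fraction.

d6 = 6
d7 = -33
d8 = -7
d9 = 51/2
d10 = 20/3
d11 = 129
d12 = 57/2
endpoint = (-15/2, 1/3)

Apply edit: d5 := 6
  d6 = d4*4 = 6
  d7 = d4 - d6*5 - d1 = -33
  d8 = d7 + d2*2 = -7
  d9 = d4 + d5*4 = 51/2
  d10 = d3*4 = 20/3
  d11 = d9*5 + d4 = 129
  d12 = d6*4 + d1 = 57/2
Walk from origin (0, 0):
  seg 1: left by d1 = 9/2 → (-9/2, 0)
  seg 2: up by d4 = 3/2 → (-9/2, 3/2)
  seg 3: up by d6 = 6 → (-9/2, 15/2)
  seg 4: down by d5 = 6 → (-9/2, 3/2)
  seg 5: left by d9 = 51/2 → (-30, 3/2)
  seg 6: left by d6 = 6 → (-36, 3/2)
  seg 7: down by d4 = 3/2 → (-36, 0)
  seg 8: down by d8 = -7 → (-36, 7)
  seg 9: down by d10 = 20/3 → (-36, 1/3)
  seg 10: right by d12 = 57/2 → (-15/2, 1/3)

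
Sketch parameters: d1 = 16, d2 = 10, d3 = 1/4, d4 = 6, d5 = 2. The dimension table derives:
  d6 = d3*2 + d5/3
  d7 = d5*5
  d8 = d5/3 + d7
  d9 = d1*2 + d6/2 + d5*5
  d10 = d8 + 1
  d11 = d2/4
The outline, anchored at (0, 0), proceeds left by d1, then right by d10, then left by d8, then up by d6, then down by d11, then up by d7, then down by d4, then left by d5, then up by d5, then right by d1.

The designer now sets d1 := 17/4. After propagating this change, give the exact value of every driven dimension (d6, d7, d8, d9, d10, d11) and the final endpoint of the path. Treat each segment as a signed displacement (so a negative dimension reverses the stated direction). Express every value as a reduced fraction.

d6 = 7/6
d7 = 10
d8 = 32/3
d9 = 229/12
d10 = 35/3
d11 = 5/2
endpoint = (-1, 14/3)

Apply edit: d1 := 17/4
  d6 = d3*2 + d5/3 = 7/6
  d7 = d5*5 = 10
  d8 = d5/3 + d7 = 32/3
  d9 = d1*2 + d6/2 + d5*5 = 229/12
  d10 = d8 + 1 = 35/3
  d11 = d2/4 = 5/2
Walk from origin (0, 0):
  seg 1: left by d1 = 17/4 → (-17/4, 0)
  seg 2: right by d10 = 35/3 → (89/12, 0)
  seg 3: left by d8 = 32/3 → (-13/4, 0)
  seg 4: up by d6 = 7/6 → (-13/4, 7/6)
  seg 5: down by d11 = 5/2 → (-13/4, -4/3)
  seg 6: up by d7 = 10 → (-13/4, 26/3)
  seg 7: down by d4 = 6 → (-13/4, 8/3)
  seg 8: left by d5 = 2 → (-21/4, 8/3)
  seg 9: up by d5 = 2 → (-21/4, 14/3)
  seg 10: right by d1 = 17/4 → (-1, 14/3)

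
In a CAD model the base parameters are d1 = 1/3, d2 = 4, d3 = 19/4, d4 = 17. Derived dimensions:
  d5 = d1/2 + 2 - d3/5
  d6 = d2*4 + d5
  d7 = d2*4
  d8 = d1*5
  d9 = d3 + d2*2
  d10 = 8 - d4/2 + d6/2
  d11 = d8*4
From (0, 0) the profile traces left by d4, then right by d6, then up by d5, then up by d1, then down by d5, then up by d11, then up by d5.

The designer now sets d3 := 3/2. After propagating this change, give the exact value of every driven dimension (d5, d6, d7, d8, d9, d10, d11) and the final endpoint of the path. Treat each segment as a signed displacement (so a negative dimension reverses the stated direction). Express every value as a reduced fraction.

d5 = 28/15
d6 = 268/15
d7 = 16
d8 = 5/3
d9 = 19/2
d10 = 253/30
d11 = 20/3
endpoint = (13/15, 133/15)

Apply edit: d3 := 3/2
  d5 = d1/2 + 2 - d3/5 = 28/15
  d6 = d2*4 + d5 = 268/15
  d7 = d2*4 = 16
  d8 = d1*5 = 5/3
  d9 = d3 + d2*2 = 19/2
  d10 = 8 - d4/2 + d6/2 = 253/30
  d11 = d8*4 = 20/3
Walk from origin (0, 0):
  seg 1: left by d4 = 17 → (-17, 0)
  seg 2: right by d6 = 268/15 → (13/15, 0)
  seg 3: up by d5 = 28/15 → (13/15, 28/15)
  seg 4: up by d1 = 1/3 → (13/15, 11/5)
  seg 5: down by d5 = 28/15 → (13/15, 1/3)
  seg 6: up by d11 = 20/3 → (13/15, 7)
  seg 7: up by d5 = 28/15 → (13/15, 133/15)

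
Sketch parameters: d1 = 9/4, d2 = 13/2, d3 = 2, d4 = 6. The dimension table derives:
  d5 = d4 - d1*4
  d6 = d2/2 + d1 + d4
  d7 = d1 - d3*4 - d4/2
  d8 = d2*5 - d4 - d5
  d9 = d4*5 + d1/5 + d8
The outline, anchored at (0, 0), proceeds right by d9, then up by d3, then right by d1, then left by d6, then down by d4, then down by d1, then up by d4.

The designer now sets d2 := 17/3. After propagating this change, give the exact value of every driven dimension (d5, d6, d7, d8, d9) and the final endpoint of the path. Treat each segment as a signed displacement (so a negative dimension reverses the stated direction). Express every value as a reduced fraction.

Apply edit: d2 := 17/3
  d5 = d4 - d1*4 = -3
  d6 = d2/2 + d1 + d4 = 133/12
  d7 = d1 - d3*4 - d4/2 = -35/4
  d8 = d2*5 - d4 - d5 = 76/3
  d9 = d4*5 + d1/5 + d8 = 3347/60
Walk from origin (0, 0):
  seg 1: right by d9 = 3347/60 → (3347/60, 0)
  seg 2: up by d3 = 2 → (3347/60, 2)
  seg 3: right by d1 = 9/4 → (1741/30, 2)
  seg 4: left by d6 = 133/12 → (939/20, 2)
  seg 5: down by d4 = 6 → (939/20, -4)
  seg 6: down by d1 = 9/4 → (939/20, -25/4)
  seg 7: up by d4 = 6 → (939/20, -1/4)

d5 = -3
d6 = 133/12
d7 = -35/4
d8 = 76/3
d9 = 3347/60
endpoint = (939/20, -1/4)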